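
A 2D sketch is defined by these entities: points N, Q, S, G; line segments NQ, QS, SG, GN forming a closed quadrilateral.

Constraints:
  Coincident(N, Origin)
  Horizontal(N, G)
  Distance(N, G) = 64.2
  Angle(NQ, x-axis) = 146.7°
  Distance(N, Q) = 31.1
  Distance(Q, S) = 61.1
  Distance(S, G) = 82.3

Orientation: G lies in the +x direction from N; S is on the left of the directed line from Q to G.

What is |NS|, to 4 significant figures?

65.54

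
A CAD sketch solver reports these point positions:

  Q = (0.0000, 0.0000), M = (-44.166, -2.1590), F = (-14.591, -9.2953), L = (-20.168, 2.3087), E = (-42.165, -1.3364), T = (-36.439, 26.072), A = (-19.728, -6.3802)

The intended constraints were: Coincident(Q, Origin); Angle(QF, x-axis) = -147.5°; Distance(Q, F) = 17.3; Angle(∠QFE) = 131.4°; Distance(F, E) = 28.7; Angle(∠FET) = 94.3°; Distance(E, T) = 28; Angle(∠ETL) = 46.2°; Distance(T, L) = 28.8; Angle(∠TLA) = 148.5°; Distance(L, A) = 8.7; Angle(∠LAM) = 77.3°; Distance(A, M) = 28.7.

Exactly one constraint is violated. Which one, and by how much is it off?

Distance(A, M) = 28.7 — off by 3.90.

Q = (0.00, 0.00) ✓; QF at -147.5° ✓; |QF| = 17.30 ✓; ∠QFE = 131.4° ✓; |FE| = 28.70 ✓; ∠FET = 94.30° ✓; |ET| = 28.00 ✓; ∠ETL = 46.20° ✓; |TL| = 28.80 ✓; ∠TLA = 148.5° ✓; |LA| = 8.700 ✓; ∠LAM = 77.30° ✓; |AM| = 24.80 ✗.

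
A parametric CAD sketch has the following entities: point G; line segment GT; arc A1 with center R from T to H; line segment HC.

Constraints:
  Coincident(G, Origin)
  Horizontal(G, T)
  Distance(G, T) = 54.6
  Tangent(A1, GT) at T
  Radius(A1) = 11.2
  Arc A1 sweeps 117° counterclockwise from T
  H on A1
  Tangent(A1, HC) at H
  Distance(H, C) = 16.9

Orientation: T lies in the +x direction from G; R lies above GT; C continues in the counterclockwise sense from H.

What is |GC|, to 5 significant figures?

64.967

On A1, T sits at bearing -90° from R; a 117° counterclockwise sweep puts H at bearing 27°, so H = R + 11.2·(cos 27°, sin 27°) = (64.579, 16.285). A1 meets HC tangentially, so RH is at right angles to HC, so HC runs along (−sin 27°, cos 27°); with |HC| = 16.9, C = (56.907, 31.343). Then |GC| = |C − G| = 64.967.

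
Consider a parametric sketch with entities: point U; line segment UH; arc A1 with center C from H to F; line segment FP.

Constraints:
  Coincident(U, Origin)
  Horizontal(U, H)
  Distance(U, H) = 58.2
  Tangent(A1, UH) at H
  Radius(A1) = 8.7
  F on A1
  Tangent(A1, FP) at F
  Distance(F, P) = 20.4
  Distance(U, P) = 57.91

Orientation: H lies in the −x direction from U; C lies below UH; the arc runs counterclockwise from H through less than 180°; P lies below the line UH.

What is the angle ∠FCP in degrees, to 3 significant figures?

66.9°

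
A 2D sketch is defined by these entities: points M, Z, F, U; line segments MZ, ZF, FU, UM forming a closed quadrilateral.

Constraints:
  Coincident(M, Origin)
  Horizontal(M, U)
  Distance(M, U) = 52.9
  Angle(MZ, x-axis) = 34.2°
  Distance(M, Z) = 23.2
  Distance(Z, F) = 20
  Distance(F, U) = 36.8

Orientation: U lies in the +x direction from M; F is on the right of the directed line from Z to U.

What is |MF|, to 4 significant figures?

18.07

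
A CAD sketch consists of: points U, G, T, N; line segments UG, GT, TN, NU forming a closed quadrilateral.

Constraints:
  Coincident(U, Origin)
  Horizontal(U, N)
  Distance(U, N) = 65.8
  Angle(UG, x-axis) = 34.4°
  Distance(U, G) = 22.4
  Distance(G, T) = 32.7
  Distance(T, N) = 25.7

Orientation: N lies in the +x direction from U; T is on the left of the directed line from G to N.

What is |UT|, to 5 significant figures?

54.243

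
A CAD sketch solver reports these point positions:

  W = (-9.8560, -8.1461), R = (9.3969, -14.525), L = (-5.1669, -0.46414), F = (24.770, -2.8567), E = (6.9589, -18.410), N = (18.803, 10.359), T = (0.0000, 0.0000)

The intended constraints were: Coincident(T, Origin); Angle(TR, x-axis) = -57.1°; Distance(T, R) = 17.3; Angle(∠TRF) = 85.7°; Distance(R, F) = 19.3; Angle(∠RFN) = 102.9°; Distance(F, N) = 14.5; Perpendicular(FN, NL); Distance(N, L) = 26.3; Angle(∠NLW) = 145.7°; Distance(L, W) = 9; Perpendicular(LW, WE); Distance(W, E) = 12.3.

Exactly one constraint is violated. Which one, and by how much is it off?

Distance(W, E) = 12.3 — off by 7.40.

T = (0.00, 0.00) ✓; TR at -57.10° ✓; |TR| = 17.30 ✓; ∠TRF = 85.70° ✓; |RF| = 19.30 ✓; ∠RFN = 102.9° ✓; |FN| = 14.50 ✓; ∠(FN, NL) = 90.00° ✓; |NL| = 26.30 ✓; ∠NLW = 145.7° ✓; |LW| = 9.000 ✓; ∠(LW, WE) = 90.00° ✓; |WE| = 19.70 ✗.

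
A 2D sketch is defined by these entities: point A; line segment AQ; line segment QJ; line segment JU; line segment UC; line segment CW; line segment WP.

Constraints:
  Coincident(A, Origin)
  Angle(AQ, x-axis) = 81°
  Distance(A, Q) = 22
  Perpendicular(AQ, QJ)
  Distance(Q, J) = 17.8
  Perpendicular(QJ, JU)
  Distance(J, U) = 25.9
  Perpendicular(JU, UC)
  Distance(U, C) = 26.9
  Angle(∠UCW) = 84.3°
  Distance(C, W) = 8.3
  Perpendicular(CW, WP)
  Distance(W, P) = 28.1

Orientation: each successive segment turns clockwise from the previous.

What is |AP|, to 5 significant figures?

19.748

∠UCW = 84.3° gives CW at 75.300° from the x-axis; with |CW| = 8.3, W = (-7.4919, 5.5999). CW ⟂ WP, so WP runs at -14.700°; with |WP| = 28.1, P = (19.688, -1.5307). Then |AP| = |P − A| = 19.748.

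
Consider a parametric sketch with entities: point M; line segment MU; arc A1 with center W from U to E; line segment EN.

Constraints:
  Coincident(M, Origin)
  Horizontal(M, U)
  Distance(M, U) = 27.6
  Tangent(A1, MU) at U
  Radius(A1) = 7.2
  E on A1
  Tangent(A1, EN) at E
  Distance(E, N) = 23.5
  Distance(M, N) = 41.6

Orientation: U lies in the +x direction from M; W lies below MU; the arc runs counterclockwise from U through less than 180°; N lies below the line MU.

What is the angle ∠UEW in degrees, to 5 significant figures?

37.347°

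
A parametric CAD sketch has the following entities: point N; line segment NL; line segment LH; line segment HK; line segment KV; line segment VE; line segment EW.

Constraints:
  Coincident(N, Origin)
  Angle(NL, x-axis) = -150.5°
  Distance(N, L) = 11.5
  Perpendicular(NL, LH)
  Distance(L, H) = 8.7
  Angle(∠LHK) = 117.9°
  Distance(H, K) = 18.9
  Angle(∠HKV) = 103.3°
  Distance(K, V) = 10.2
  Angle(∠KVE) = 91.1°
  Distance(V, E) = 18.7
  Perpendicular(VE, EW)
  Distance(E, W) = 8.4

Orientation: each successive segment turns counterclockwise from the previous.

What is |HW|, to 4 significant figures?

6.525

∠KVE = 91.1° gives VE at 167.2° from the x-axis; with |VE| = 18.7, E = (-2.999, 1.424). The perpendicularity gives EW at right angles to VE, so EW runs at -102.8°; with |EW| = 8.4, W = (-4.860, -6.767). Then |HW| = |W − H| = 6.525.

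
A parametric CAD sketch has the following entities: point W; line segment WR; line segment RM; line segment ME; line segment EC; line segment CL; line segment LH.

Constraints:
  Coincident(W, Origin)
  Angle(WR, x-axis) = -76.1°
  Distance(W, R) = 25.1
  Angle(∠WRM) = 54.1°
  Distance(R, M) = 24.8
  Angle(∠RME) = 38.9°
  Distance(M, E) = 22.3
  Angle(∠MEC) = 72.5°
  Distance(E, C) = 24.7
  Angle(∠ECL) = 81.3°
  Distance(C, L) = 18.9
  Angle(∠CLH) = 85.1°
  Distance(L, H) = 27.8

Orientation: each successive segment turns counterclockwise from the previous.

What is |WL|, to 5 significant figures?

33.550

W is at the origin; WR runs at -76.1° with length 25.1, so R = (6.0297, -24.365). ∠WRM = 54.1° gives RM at 49.800° from the x-axis; with |RM| = 24.8, M = (22.037, -5.4228). ∠RME = 38.9° gives ME at -169.10° from the x-axis; with |ME| = 22.3, E = (0.13940, -9.6397). ∠MEC = 72.5° gives EC at -61.600° from the x-axis; with |EC| = 24.7, C = (11.887, -31.367). ∠ECL = 81.3° gives CL at 37.100° from the x-axis; with |CL| = 18.9, L = (26.962, -19.966). Then |WL| = |L − W| = 33.550.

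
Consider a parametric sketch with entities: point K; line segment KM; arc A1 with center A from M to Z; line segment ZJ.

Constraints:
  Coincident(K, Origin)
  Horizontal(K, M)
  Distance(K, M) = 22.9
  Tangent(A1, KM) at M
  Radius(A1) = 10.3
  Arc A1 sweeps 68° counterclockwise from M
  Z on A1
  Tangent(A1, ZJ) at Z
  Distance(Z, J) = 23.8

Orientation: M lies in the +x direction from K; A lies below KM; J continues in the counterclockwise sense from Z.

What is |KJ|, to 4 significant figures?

28.85

K is at the origin; KM is horizontal with |KM| = 22.9 and M on the +x side, so M = (22.90, 0.000). A1 meets KM tangentially, so AM is at right angles to KM, so A = M + (0, -10.3) = (22.90, -10.30). On A1, M sits at bearing 90° from A; a 68° counterclockwise sweep puts Z at bearing 158°, so Z = A + 10.3·(cos 158°, sin 158°) = (13.35, -6.442). A1 meets ZJ tangentially, so AZ is at right angles to ZJ, so ZJ runs along (−sin 158°, cos 158°); with |ZJ| = 23.8, J = (4.434, -28.51). Then |KJ| = |J − K| = 28.85.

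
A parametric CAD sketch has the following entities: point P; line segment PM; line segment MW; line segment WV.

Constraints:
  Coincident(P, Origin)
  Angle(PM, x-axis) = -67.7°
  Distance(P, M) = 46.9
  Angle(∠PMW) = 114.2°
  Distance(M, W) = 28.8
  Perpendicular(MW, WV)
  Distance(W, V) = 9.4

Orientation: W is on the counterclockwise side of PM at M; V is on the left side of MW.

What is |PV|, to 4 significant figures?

58.49

∠PMW = 114.2°, so MW runs at -67.7° + (180° − 114.2°) = -1.900° from the x-axis; with |MW| = 28.8, W = M + 28.8·(cos -1.900°, sin -1.900°) = (46.58, -44.35). MW ⟂ WV; with |WV| = 9.4 on the left of MW, V = W + 9.4·(0.03316, 0.9995) = (46.89, -34.95). Then |PV| = |V − P| = 58.49.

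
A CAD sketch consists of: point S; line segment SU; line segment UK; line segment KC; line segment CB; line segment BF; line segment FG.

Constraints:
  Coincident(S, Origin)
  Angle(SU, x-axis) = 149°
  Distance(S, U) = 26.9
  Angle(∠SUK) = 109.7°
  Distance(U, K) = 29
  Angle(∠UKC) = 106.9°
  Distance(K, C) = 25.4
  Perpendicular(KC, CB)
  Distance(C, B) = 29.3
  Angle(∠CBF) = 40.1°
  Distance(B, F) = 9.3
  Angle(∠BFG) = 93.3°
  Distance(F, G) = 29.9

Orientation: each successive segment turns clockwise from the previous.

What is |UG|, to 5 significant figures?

56.019

S is at the origin; SU runs at 149.0° with length 26.9, so U = (-23.058, 13.855). ∠SUK = 109.7° gives UK at 78.700° from the x-axis; with |UK| = 29.0, K = (-17.375, 42.292). ∠UKC = 106.9° gives KC at 5.6000° from the x-axis; with |KC| = 25.4, C = (7.9034, 44.771). KC is perpendicular to CB, so CB runs at -84.400°; with |CB| = 29.3, B = (10.763, 15.611). ∠CBF = 40.1° gives BF at 135.70° from the x-axis; with |BF| = 9.3, F = (4.1067, 22.106). ∠BFG = 93.3° gives FG at 49.000° from the x-axis; with |FG| = 29.9, G = (23.723, 44.672). Then |UG| = |G − U| = 56.019.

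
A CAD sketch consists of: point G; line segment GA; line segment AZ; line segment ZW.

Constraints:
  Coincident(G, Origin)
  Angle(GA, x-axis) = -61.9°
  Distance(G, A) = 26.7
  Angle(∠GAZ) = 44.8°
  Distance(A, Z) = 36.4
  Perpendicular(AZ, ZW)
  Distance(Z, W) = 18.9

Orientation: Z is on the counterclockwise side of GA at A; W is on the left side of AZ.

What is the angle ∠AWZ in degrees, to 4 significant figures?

62.56°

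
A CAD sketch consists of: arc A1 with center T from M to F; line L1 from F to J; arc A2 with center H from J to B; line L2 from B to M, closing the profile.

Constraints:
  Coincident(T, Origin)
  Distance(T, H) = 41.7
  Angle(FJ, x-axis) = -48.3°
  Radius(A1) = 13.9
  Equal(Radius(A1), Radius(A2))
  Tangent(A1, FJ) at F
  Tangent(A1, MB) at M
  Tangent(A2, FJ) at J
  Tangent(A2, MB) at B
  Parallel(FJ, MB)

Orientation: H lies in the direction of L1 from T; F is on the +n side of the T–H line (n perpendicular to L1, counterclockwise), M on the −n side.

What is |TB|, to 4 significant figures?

43.96

The slot axis is L1's direction at -48.3°, so u = (cos -48.3°, sin -48.3°) = (0.6652, -0.7466) and n = (−sin -48.3°, cos -48.3°) = (0.7466, 0.6652). T is at the origin and H lies 41.7 along u from T, so H = 41.7·u = (27.74, -31.13). Tangency of A1 to both parallel lines with radius 13.9 puts F and M at T ± 13.9·n: F = (10.38, 9.247), M = (-10.38, -9.247). Equal radii place J and B the same way about H: J = H + 13.9·n = (38.12, -21.89), B = H − 13.9·n = (17.36, -40.38). Then |TB| = |B − T| = 43.96.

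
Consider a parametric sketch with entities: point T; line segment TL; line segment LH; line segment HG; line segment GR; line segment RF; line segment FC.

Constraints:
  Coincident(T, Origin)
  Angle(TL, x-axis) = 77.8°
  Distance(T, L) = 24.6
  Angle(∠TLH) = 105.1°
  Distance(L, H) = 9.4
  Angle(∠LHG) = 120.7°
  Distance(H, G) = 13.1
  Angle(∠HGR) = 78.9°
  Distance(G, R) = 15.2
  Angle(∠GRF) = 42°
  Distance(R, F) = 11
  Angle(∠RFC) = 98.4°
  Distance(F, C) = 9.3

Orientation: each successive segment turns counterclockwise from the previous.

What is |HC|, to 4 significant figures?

11.73

T is at the origin; TL runs at 77.8° with length 24.6, so L = (5.199, 24.04). ∠TLH = 105.1° gives LH at 152.7° from the x-axis; with |LH| = 9.4, H = (-3.154, 28.36). ∠LHG = 120.7° gives HG at -148.0° from the x-axis; with |HG| = 13.1, G = (-14.26, 21.41). ∠HGR = 78.9° gives GR at -46.90° from the x-axis; with |GR| = 15.2, R = (-3.878, 10.32). ∠GRF = 42.0° gives RF at 91.10° from the x-axis; with |RF| = 11.0, F = (-4.089, 21.31). ∠RFC = 98.4° gives FC at 172.7° from the x-axis; with |FC| = 9.3, C = (-13.31, 22.50). Then |HC| = |C − H| = 11.73.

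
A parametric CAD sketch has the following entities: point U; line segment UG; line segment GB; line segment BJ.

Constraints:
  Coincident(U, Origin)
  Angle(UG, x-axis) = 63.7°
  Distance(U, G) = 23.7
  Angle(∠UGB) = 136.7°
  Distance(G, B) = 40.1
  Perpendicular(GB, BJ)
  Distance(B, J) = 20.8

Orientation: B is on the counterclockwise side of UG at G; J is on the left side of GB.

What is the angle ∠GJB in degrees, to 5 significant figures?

62.584°

U is at the origin; UG runs at 63.7° with length 23.7, so G = 23.7·(cos 63.7°, sin 63.7°) = (10.501, 21.247). ∠UGB = 136.7°, so GB runs at 63.7° + (180° − 136.7°) = 107.00° from the x-axis; with |GB| = 40.1, B = G + 40.1·(cos 107.00°, sin 107.00°) = (-1.2233, 59.595). GB ⟂ BJ; with |BJ| = 20.8 on the left of GB, J = B + 20.8·(-0.95630, -0.29237) = (-21.114, 53.513). Then cos ∠GJB = JG·JB / (|JG||JB|), giving 62.584°.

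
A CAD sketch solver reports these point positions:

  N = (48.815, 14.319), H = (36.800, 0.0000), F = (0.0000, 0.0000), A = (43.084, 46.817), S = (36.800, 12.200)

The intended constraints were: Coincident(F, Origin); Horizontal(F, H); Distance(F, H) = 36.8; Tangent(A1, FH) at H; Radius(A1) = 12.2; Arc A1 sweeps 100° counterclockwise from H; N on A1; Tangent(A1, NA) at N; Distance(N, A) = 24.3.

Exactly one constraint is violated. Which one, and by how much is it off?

Distance(N, A) = 24.3 — off by 8.70.

F = (0.00, 0.00) ✓; F.y = 0.00, H.y = 0.00 ✓; |FH| = 36.80 ✓; ∠(SH, HF) = 90.00° ✓; |SH| = 12.20 ✓; bearing(S→N) − bearing(S→H) = 100.0° ✓; |SN| = 12.20 ✓; ∠(SN, NA) = 90.00° ✓; |NA| = 33.00 ✗.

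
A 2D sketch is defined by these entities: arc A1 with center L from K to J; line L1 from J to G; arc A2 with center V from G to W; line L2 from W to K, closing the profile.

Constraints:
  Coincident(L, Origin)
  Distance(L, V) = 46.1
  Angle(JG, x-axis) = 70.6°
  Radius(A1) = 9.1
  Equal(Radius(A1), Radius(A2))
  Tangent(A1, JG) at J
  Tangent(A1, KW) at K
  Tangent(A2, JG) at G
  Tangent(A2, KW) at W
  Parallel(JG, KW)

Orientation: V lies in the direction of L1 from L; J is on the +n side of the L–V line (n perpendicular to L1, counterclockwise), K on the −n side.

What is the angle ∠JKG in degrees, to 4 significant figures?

68.46°

The slot axis is L1's direction at 70.6°, so u = (cos 70.6°, sin 70.6°) = (0.3322, 0.9432) and n = (−sin 70.6°, cos 70.6°) = (-0.9432, 0.3322). L is at the origin and V lies 46.1 along u from L, so V = 46.1·u = (15.31, 43.48). Tangency of A1 to both parallel lines with radius 9.1 puts J and K at L ± 9.1·n: J = (-8.583, 3.023), K = (8.583, -3.023). Equal radii place G and W the same way about V: G = V + 9.1·n = (6.729, 46.51), W = V − 9.1·n = (23.90, 40.46). Then cos ∠JKG = KJ·KG / (|KJ||KG|), giving 68.46°.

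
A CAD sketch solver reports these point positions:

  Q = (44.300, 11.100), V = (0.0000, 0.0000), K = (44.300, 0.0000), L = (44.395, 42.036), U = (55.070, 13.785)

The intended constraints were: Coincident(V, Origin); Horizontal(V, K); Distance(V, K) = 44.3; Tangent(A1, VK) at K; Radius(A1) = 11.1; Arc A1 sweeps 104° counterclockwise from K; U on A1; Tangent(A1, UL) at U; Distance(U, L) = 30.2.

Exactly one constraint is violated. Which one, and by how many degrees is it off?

Tangent(A1, UL) at U — off by 6.70°.

V = (0.00, 0.00) ✓; V.y = 0.00, K.y = 0.00 ✓; |VK| = 44.30 ✓; ∠(QK, KV) = 90.00° ✓; |QK| = 11.10 ✓; bearing(Q→U) − bearing(Q→K) = 104.0° ✓; |QU| = 11.10 ✓; ∠(QU, UL) = 83.30° ✗; |UL| = 30.20 ✓.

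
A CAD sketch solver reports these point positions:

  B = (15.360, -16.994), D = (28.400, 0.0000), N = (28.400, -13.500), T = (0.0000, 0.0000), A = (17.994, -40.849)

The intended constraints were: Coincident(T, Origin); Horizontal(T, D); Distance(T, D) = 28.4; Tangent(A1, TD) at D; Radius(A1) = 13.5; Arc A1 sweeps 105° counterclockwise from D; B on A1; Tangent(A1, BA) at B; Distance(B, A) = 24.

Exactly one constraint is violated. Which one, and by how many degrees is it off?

Tangent(A1, BA) at B — off by 8.70°.

T = (0.00, 0.00) ✓; T.y = 0.00, D.y = 0.00 ✓; |TD| = 28.40 ✓; ∠(ND, DT) = 90.00° ✓; |ND| = 13.50 ✓; bearing(N→B) − bearing(N→D) = 105.0° ✓; |NB| = 13.50 ✓; ∠(NB, BA) = 98.70° ✗; |BA| = 24.00 ✓.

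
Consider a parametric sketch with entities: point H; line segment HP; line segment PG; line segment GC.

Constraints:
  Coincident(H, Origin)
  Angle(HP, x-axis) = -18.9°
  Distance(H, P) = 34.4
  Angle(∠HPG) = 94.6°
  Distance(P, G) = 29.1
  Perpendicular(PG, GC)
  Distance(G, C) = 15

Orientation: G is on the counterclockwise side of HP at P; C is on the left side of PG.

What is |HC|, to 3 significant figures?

37.2

H is at the origin; HP runs at -18.9° with length 34.4, so P = 34.4·(cos -18.9°, sin -18.9°) = (32.5, -11.1). ∠HPG = 94.6°, so PG runs at -18.9° + (180° − 94.6°) = 66.5° from the x-axis; with |PG| = 29.1, G = P + 29.1·(cos 66.5°, sin 66.5°) = (44.1, 15.5). The perpendicularity gives GC at right angles to PG; with |GC| = 15.0 on the left of PG, C = G + 15.0·(-0.917, 0.399) = (30.4, 21.5). Then |HC| = |C − H| = 37.2.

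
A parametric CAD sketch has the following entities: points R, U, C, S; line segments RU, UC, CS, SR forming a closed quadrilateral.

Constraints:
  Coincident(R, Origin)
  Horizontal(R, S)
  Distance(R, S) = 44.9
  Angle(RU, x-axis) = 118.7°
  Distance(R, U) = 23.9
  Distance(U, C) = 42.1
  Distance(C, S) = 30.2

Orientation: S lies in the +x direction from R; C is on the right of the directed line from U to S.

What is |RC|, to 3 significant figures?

19.6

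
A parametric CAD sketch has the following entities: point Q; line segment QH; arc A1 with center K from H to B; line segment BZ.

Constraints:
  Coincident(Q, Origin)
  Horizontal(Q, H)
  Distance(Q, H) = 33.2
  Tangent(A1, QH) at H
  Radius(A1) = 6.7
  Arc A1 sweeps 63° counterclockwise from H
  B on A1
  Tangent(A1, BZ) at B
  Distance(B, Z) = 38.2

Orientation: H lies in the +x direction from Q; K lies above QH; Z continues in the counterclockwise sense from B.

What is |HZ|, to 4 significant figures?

44.32

On A1, H sits at bearing -90° from K; a 63° counterclockwise sweep puts B at bearing -27°, so B = K + 6.7·(cos -27°, sin -27°) = (39.17, 3.658). Tangency of A1 to BZ means the radius KB is perpendicular to BZ, so BZ runs along (−sin -27°, cos -27°); with |BZ| = 38.2, Z = (56.51, 37.69). Then |HZ| = |Z − H| = 44.32.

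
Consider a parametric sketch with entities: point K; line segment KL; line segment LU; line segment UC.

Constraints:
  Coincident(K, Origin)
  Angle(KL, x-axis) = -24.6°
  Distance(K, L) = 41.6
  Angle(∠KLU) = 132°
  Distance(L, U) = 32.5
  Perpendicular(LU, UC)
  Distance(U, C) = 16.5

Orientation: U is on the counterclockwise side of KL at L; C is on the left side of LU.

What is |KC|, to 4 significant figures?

62.03

∠KLU = 132.0°, so LU runs at -24.6° + (180° − 132.0°) = 23.40° from the x-axis; with |LU| = 32.5, U = L + 32.5·(cos 23.40°, sin 23.40°) = (67.65, -4.410). LU ⟂ UC; with |UC| = 16.5 on the left of LU, C = U + 16.5·(-0.3971, 0.9178) = (61.10, 10.73). Then |KC| = |C − K| = 62.03.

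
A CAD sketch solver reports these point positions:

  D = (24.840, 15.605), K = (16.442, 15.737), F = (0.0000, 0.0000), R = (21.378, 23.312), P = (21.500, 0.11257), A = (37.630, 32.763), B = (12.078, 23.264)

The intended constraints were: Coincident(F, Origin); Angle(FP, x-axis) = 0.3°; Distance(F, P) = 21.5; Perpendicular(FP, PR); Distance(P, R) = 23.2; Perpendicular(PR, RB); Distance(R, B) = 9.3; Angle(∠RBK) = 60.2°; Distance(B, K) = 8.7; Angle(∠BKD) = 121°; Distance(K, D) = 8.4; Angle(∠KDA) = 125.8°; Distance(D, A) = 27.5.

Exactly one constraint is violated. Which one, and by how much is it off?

Distance(D, A) = 27.5 — off by 6.10.

F = (0.00, 0.00) ✓; FP at 0.3000° ✓; |FP| = 21.50 ✓; ∠(FP, PR) = 90.00° ✓; |PR| = 23.20 ✓; ∠(PR, RB) = 89.99° ✓; |RB| = 9.300 ✓; ∠RBK = 60.19° ✓; |BK| = 8.701 ✓; ∠BKD = 121.0° ✓; |KD| = 8.399 ✓; ∠KDA = 125.8° ✓; |DA| = 21.40 ✗.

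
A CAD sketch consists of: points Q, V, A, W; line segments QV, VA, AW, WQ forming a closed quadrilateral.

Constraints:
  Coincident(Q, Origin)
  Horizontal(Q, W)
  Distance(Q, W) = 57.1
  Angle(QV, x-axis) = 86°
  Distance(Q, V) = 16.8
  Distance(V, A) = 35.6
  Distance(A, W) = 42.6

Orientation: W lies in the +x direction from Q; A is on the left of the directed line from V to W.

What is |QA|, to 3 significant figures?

47.1

Checks: QV at 86.00° ✓; |VA| = 35.60 ✓; |AW| = 42.60 ✓.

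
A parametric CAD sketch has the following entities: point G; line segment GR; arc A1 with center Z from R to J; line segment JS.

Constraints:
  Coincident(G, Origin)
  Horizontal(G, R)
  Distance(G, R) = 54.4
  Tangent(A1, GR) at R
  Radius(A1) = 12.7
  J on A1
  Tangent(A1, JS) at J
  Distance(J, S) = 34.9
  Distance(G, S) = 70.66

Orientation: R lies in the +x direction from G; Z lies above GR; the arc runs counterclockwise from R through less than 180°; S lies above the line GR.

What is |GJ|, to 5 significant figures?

68.290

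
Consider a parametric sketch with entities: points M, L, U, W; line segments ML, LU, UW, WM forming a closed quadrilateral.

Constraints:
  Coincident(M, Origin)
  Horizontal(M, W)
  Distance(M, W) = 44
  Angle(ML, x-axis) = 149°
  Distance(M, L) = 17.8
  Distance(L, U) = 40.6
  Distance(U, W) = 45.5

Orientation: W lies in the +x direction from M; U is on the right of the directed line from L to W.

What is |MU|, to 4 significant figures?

26.05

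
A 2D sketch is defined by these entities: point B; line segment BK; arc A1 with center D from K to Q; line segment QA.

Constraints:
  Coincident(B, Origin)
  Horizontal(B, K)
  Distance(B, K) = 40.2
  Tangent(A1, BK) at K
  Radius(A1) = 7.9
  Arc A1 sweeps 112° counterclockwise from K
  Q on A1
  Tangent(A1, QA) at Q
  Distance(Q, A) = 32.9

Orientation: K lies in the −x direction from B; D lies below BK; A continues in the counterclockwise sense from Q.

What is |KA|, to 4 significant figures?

41.66

B is at the origin; BK is horizontal with |BK| = 40.2 and K on the −x side, so K = (-40.20, 0.000). Tangency of A1 to BK means the radius DK is perpendicular to BK, so D = K + (0, -7.9) = (-40.20, -7.900). On A1, K sits at bearing 90° from D; a 112° counterclockwise sweep puts Q at bearing 202°, so Q = D + 7.9·(cos 202°, sin 202°) = (-47.52, -10.86). Since A1 is tangent to QA there, DQ ⟂ QA, so QA runs along (−sin 202°, cos 202°); with |QA| = 32.9, A = (-35.20, -41.36). Then |KA| = |A − K| = 41.66.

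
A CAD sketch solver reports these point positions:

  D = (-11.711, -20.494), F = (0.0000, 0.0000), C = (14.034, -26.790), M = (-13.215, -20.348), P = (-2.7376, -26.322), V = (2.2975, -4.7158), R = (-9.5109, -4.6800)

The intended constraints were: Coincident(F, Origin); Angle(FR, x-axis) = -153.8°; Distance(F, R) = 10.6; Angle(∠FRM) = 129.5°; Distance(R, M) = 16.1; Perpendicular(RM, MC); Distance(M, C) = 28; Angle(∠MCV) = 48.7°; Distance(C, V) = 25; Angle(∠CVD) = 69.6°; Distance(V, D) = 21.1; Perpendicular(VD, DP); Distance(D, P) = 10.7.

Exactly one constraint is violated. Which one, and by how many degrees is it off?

Perpendicular(VD, DP) — off by 8.60°.

F = (0.00, 0.00) ✓; FR at -153.8° ✓; |FR| = 10.60 ✓; ∠FRM = 129.5° ✓; |RM| = 16.10 ✓; ∠(RM, MC) = 90.00° ✓; |MC| = 28.00 ✓; ∠MCV = 48.70° ✓; |CV| = 25.00 ✓; ∠CVD = 69.60° ✓; |VD| = 21.10 ✓; ∠(VD, DP) = 98.60° ✗; |DP| = 10.70 ✓.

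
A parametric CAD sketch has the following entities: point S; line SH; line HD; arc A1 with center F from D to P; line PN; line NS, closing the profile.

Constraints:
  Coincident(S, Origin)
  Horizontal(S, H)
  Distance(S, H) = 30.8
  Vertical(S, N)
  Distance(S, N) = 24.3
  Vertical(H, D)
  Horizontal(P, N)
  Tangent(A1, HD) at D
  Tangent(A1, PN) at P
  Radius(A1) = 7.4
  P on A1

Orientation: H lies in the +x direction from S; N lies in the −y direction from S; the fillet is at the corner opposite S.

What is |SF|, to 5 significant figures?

28.865

S is at the origin; S and H share the same y with |SH| = 30.8 and H on the +x side, so H = (30.800, 0.0000). SN is vertical with |SN| = 24.3 and N on the −y side, so N = (0.0000, -24.300). The virtual corner opposite S is at (30.800, -24.300). Since A1 is tangent to HD there, FD ⟂ HD and the tangent condition forces FP to be normal to PN, with radius 7.4, so the center F sits 7.4 in from both sides at F = (23.400, -16.900). Then |SF| = |F − S| = 28.865.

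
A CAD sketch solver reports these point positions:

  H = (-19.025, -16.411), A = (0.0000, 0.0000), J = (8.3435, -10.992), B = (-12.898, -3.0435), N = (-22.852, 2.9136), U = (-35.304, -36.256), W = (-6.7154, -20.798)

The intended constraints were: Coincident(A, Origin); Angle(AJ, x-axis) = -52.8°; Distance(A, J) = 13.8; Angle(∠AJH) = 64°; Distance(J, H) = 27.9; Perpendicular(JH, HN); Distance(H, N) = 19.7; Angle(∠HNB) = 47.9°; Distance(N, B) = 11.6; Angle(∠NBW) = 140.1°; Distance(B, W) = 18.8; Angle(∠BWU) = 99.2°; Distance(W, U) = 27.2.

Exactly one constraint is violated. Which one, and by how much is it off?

Distance(W, U) = 27.2 — off by 5.30.

A = (0.00, 0.00) ✓; AJ at -52.80° ✓; |AJ| = 13.80 ✓; ∠AJH = 64.00° ✓; |JH| = 27.90 ✓; ∠(JH, HN) = 90.00° ✓; |HN| = 19.70 ✓; ∠HNB = 47.90° ✓; |NB| = 11.60 ✓; ∠NBW = 140.1° ✓; |BW| = 18.80 ✓; ∠BWU = 99.20° ✓; |WU| = 32.50 ✗.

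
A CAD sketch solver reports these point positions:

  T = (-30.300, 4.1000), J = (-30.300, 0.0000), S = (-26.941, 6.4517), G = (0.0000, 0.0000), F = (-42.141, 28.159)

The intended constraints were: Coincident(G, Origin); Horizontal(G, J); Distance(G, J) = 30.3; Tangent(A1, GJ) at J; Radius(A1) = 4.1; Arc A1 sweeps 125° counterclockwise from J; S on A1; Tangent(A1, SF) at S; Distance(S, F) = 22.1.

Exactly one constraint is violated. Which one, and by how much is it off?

Distance(S, F) = 22.1 — off by 4.40.

G = (0.00, 0.00) ✓; G.y = 0.00, J.y = 0.00 ✓; |GJ| = 30.30 ✓; ∠(TJ, JG) = 90.00° ✓; |TJ| = 4.100 ✓; bearing(T→S) − bearing(T→J) = 125.0° ✓; |TS| = 4.100 ✓; ∠(TS, SF) = 90.00° ✓; |SF| = 26.50 ✗.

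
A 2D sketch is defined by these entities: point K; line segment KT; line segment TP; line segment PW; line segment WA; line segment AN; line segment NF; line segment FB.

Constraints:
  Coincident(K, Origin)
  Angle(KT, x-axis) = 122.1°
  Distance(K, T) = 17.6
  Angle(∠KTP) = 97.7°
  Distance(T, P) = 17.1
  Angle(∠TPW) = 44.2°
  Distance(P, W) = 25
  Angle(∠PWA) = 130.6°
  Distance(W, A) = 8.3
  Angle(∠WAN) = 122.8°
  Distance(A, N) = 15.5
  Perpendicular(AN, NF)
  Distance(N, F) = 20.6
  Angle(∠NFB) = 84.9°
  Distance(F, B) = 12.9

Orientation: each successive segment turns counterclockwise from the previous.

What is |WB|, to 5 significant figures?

14.379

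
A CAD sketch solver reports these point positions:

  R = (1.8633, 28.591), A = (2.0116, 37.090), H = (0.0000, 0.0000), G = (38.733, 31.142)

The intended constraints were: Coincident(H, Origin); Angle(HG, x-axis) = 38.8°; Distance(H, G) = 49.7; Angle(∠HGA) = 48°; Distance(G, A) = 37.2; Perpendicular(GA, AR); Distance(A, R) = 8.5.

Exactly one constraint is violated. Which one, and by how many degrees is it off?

Perpendicular(GA, AR) — off by 8.20°.

H = (0.00, 0.00) ✓; HG at 38.80° ✓; |HG| = 49.70 ✓; ∠HGA = 48.00° ✓; |GA| = 37.20 ✓; ∠(GA, AR) = 98.20° ✗; |AR| = 8.500 ✓.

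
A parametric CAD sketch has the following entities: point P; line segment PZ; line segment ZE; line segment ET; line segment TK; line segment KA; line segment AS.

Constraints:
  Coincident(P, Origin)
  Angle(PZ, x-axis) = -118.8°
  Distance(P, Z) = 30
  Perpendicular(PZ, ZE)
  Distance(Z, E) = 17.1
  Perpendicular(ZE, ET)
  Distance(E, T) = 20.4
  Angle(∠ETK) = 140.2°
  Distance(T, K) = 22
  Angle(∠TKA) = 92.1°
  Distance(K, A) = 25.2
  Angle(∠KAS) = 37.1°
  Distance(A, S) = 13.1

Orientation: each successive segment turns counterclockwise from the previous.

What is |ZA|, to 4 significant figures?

27.67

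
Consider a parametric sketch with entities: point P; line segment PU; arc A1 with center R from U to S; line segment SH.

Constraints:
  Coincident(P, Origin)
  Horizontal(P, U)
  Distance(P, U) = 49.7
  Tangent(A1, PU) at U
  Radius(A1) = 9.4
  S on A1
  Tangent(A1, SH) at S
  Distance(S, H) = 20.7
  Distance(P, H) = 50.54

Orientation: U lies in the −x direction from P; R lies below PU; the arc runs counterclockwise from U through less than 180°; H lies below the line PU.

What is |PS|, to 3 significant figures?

58.3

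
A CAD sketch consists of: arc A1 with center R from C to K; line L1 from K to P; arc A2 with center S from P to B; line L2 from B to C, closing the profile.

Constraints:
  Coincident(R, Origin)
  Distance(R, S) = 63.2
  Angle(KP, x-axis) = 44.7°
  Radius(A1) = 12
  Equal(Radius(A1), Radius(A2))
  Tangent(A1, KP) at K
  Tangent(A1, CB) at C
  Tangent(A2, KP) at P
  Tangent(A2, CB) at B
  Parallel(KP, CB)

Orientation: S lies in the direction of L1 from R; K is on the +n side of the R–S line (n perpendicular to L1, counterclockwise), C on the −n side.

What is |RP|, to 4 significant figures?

64.33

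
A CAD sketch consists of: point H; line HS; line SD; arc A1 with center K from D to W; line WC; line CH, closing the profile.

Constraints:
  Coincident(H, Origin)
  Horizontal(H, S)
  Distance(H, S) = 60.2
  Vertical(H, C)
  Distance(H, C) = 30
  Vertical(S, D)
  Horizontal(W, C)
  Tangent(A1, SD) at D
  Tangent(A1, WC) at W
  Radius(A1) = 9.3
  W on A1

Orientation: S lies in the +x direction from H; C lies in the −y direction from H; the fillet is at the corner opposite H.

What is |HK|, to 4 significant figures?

54.95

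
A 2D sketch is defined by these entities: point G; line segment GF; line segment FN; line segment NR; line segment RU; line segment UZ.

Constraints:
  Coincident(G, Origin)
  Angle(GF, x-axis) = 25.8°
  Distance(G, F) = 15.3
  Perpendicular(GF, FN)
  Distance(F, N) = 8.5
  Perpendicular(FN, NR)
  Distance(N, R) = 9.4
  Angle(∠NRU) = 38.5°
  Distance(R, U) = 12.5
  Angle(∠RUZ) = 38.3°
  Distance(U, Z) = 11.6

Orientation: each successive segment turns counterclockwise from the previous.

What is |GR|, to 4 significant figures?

10.35

GF is perpendicular to FN, so FN runs at 115.8°; with |FN| = 8.5, N = (10.08, 14.31). FN ⟂ NR, so NR runs at -154.2°; with |NR| = 9.4, R = (1.612, 10.22). Then |GR| = |R − G| = 10.35.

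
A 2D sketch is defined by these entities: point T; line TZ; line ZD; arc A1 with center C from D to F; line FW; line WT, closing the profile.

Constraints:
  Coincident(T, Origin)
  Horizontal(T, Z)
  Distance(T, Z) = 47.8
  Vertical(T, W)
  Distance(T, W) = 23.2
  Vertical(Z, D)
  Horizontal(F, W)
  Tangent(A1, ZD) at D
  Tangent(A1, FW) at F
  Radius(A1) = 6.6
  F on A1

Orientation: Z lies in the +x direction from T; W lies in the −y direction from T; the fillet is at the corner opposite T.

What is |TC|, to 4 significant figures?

44.42

T and W share the same x with |TW| = 23.2 and W on the −y side, so W = (0.000, -23.20). The virtual corner opposite T is at (47.80, -23.20). A1 meets ZD tangentially, so CD is at right angles to ZD and the tangent condition forces CF to be normal to FW, with radius 6.6, so the center C sits 6.6 in from both sides at C = (41.20, -16.60). Then |TC| = |C − T| = 44.42.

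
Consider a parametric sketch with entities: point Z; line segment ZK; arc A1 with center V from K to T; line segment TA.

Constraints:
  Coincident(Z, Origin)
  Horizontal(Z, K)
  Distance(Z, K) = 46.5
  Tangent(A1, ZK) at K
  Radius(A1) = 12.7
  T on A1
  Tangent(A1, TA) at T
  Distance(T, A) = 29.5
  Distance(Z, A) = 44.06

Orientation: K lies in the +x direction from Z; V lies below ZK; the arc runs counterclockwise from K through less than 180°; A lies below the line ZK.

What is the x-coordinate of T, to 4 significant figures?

34.50

Checks: ∠(VK, KZ) = 90.00° ✓; |VK| = 12.70 ✓; |VT| = 12.70 ✓; ∠(VT, TA) = 90.00° ✓; |TA| = 29.50 ✓; |ZA| = 44.06 ✓.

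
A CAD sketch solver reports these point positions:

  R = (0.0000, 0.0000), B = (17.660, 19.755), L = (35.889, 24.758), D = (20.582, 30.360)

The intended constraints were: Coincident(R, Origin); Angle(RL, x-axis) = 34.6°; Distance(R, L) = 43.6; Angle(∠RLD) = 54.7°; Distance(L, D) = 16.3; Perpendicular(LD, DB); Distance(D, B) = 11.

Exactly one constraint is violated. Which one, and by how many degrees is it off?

Perpendicular(LD, DB) — off by 4.70°.

R = (0.00, 0.00) ✓; RL at 34.60° ✓; |RL| = 43.60 ✓; ∠RLD = 54.70° ✓; |LD| = 16.30 ✓; ∠(LD, DB) = 94.70° ✗; |DB| = 11.00 ✓.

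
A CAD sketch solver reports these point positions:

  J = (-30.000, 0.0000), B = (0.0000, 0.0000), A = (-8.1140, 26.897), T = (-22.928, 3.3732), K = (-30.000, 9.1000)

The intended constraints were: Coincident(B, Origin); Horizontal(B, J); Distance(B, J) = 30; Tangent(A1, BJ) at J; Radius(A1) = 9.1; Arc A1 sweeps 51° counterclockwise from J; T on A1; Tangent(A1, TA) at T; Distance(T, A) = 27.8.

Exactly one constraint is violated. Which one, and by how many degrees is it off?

Tangent(A1, TA) at T — off by 6.80°.

B = (0.00, 0.00) ✓; B.y = 0.00, J.y = 0.00 ✓; |BJ| = 30.00 ✓; ∠(KJ, JB) = 90.00° ✓; |KJ| = 9.100 ✓; bearing(K→T) − bearing(K→J) = 51.00° ✓; |KT| = 9.100 ✓; ∠(KT, TA) = 83.20° ✗; |TA| = 27.80 ✓.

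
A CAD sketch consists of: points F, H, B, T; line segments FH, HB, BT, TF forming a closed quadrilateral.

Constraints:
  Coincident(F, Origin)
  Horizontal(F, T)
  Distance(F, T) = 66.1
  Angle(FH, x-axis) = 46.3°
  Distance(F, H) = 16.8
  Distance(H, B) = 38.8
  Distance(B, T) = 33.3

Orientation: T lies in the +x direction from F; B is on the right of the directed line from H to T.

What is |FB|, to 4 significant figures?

41.01

F is at the origin; F and T share the same y with |FT| = 66.1 and T in +x, so T = (66.1, 0). FH runs at 46.3° with |FH| = 16.8, so H = (11.61, 12.15). B is determined by |HB| = 38.8 and |BT| = 33.3 together: it lies at the intersection of circle(H, 38.8) and circle(T, 33.3). With |HT| = 55.83, the foot of the radical line on HT is 31.47 from H and the perpendicular offset is √(38.8² − 31.47²) = 22.70. Taking the right-of-HT solution: B = (37.38, -16.86).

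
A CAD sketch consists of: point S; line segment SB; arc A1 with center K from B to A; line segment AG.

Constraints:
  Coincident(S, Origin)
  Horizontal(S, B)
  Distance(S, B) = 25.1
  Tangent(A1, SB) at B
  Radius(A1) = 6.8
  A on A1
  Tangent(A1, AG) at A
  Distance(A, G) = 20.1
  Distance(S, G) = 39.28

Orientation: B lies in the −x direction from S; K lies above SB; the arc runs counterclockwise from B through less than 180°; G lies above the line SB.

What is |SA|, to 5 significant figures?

21.331

S is at the origin; S and B share the same y with |SB| = 25.1 and B on the −x side, so B = (-25.100, 0.0000). Since A1 is tangent to SB there, KB ⟂ SB, so K = B + (0, 6.8) = (-25.100, 6.8000). Since KA ⟂ AG (tangency), |KG| = √(6.8² + 20.1²) = 21.219 regardless of where A sits on A1. So G lies on both circle(S, 39.28) and circle(K, 21.219); the above-SB intersection is G = (-27.690, 27.860). A is the foot of the tangent from G: A = (-18.973, 9.7490).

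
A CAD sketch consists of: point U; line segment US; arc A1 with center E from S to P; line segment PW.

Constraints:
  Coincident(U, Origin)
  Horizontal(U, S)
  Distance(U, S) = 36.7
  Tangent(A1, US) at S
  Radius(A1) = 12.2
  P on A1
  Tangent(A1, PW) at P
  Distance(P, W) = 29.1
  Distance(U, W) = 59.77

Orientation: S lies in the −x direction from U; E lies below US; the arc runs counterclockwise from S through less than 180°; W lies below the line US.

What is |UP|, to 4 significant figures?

50.86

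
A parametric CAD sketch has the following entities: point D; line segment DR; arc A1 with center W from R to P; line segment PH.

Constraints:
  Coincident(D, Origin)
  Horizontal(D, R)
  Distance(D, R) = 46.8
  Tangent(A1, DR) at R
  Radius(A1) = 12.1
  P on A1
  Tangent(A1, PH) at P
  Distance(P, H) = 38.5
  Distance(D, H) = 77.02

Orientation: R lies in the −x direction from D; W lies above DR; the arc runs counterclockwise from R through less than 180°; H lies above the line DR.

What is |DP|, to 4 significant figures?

41.18

D is at the origin; DR is horizontal with |DR| = 46.8 and R on the −x side, so R = (-46.80, 0.000). Tangency of A1 to DR means the radius WR is perpendicular to DR, so W = R + (0, 12.1) = (-46.80, 12.10). Since WP ⟂ PH (tangency), |WH| = √(12.1² + 38.5²) = 40.36 regardless of where P sits on A1. So H lies on both circle(D, 77.02) and circle(W, 40.36); the above-DR intersection is H = (-57.77, 50.94). P is the foot of the tangent from H: P = (-36.68, 18.73).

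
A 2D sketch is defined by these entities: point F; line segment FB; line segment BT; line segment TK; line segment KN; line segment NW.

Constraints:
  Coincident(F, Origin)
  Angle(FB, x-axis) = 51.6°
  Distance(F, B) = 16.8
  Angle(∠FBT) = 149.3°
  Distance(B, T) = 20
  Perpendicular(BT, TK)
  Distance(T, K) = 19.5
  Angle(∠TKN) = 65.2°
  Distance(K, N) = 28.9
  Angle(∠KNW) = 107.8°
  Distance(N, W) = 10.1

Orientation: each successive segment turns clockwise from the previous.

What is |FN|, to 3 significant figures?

8.30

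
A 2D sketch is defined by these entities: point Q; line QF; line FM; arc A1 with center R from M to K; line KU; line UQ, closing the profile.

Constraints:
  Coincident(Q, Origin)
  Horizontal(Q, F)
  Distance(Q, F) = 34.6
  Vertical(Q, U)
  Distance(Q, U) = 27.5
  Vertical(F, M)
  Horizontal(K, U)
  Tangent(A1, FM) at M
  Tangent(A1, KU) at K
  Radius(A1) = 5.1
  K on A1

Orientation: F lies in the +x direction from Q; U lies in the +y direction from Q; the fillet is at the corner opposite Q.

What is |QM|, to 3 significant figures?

41.2

Q is at the origin; QF is horizontal with |QF| = 34.6 and F on the +x side, so F = (34.6, 0.00). Q and U share the same x with |QU| = 27.5 and U on the +y side, so U = (0.00, 27.5). The virtual corner opposite Q is at (34.6, 27.5). A1 meets FM tangentially, so RM is at right angles to FM and tangency of A1 to KU means the radius RK is perpendicular to KU, with radius 5.1, so the center R sits 5.1 in from both sides at R = (29.5, 22.4). That places the tangent points at M = (34.6, 22.4) on FM and K = (29.5, 27.5) on KU. Then |QM| = |M − Q| = 41.2.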